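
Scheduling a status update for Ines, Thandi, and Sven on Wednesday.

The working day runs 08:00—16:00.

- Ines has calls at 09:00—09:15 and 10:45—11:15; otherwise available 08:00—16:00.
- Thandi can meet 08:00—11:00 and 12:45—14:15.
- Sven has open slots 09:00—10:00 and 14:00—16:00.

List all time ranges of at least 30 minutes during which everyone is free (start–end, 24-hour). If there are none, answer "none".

09:15–10:00

Ines free within 08:00–16:00: 08:00–09:00, 09:15–10:45, 11:15–16:00.
Ines ∩ Thandi: 08:00–09:00, 09:15–10:45, 12:45–14:15.
Ines ∩ Thandi ∩ Sven: 09:15–10:00, 14:00–14:15.
Windows ≥ 30 min: 09:15–10:00.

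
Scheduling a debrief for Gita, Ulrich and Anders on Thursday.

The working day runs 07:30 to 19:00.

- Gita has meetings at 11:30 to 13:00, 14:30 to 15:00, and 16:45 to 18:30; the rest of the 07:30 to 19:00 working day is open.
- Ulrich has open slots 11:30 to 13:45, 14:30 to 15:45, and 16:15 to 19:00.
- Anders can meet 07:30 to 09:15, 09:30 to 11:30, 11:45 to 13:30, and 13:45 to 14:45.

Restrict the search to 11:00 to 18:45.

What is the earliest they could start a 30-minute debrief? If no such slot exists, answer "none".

13:00

Gita free within 07:30–19:00: 07:30–11:30, 13:00–14:30, 15:00–16:45, 18:30–19:00.
Gita ∩ Ulrich: 13:00–13:45, 15:00–15:45, 16:15–16:45, 18:30–19:00.
Gita ∩ Ulrich ∩ Anders: 13:00–13:30.
Restricted to 11:00–18:45: 13:00–13:30.
Windows ≥ 30 min: 13:00–13:30.
Earliest such window starts at 13:00.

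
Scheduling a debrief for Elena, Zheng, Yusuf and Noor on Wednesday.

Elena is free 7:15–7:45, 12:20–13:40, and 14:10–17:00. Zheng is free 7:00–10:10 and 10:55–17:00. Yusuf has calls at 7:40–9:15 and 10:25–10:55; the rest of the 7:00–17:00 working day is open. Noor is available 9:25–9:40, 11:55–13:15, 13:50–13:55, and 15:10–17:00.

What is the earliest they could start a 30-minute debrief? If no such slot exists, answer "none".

12:20

Yusuf free within 07:00–17:00: 07:00–07:40, 09:15–10:25, 10:55–17:00.
Elena ∩ Zheng: 07:15–07:45, 12:20–13:40, 14:10–17:00.
Elena ∩ Zheng ∩ Yusuf: 07:15–07:40, 12:20–13:40, 14:10–17:00.
Elena ∩ Zheng ∩ Yusuf ∩ Noor: 12:20–13:15, 15:10–17:00.
Windows ≥ 30 min: 12:20–13:15, 15:10–17:00.
Earliest such window starts at 12:20.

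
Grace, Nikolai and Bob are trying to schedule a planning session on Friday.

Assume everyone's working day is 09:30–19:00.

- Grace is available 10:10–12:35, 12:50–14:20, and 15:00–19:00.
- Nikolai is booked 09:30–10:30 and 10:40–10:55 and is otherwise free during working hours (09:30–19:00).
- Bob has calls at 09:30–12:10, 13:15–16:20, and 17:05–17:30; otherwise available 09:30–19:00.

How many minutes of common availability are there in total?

Nikolai free within 09:30–19:00: 10:30–10:40, 10:55–19:00.
Bob free within 09:30–19:00: 12:10–13:15, 16:20–17:05, 17:30–19:00.
Grace ∩ Nikolai: 10:30–10:40, 10:55–12:35, 12:50–14:20, 15:00–19:00.
Grace ∩ Nikolai ∩ Bob: 12:10–12:35, 12:50–13:15, 16:20–17:05, 17:30–19:00.
Total common minutes: 25 + 25 + 45 + 90 = 185.

185 minutes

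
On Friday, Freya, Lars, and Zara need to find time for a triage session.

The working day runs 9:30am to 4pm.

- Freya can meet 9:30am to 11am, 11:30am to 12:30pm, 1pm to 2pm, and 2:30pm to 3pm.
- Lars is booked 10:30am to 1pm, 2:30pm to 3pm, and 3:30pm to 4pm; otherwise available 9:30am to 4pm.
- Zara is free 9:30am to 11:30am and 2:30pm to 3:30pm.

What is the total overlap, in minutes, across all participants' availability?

60 minutes

Lars free within 09:30–16:00: 09:30–10:30, 13:00–14:30, 15:00–15:30.
Freya ∩ Lars: 09:30–10:30, 13:00–14:00.
Freya ∩ Lars ∩ Zara: 09:30–10:30.
Total common minutes: 60.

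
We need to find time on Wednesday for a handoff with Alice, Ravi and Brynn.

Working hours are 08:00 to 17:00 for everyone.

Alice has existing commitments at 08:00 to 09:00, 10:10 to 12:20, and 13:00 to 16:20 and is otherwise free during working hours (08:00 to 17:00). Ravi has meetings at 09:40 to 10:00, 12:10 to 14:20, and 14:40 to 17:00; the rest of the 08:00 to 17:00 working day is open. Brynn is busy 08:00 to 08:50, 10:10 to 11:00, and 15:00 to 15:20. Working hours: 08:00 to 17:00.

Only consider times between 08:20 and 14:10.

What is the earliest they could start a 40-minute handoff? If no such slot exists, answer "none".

Alice free within 08:00–17:00: 09:00–10:10, 12:20–13:00, 16:20–17:00.
Ravi free within 08:00–17:00: 08:00–09:40, 10:00–12:10, 14:20–14:40.
Brynn free within 08:00–17:00: 08:50–10:10, 11:00–15:00, 15:20–17:00.
Alice ∩ Ravi: 09:00–09:40, 10:00–10:10.
Alice ∩ Ravi ∩ Brynn: 09:00–09:40, 10:00–10:10.
Restricted to 08:20–14:10: 09:00–09:40, 10:00–10:10.
Windows ≥ 40 min: 09:00–09:40.
Earliest such window starts at 09:00.

09:00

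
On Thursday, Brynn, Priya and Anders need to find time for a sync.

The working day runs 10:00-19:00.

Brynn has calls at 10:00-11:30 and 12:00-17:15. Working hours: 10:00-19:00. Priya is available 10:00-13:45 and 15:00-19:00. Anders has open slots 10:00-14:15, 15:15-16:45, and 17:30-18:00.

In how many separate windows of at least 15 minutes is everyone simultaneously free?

2

Brynn free within 10:00–19:00: 11:30–12:00, 17:15–19:00.
Brynn ∩ Priya: 11:30–12:00, 17:15–19:00.
Brynn ∩ Priya ∩ Anders: 11:30–12:00, 17:30–18:00.
Windows ≥ 15 min: 11:30–12:00, 17:30–18:00.
That's 2 windows.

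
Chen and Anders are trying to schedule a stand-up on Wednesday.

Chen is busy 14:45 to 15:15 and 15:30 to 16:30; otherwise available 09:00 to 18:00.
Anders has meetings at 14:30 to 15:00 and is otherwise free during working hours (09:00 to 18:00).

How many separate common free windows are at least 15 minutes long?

3

Chen free within 09:00–18:00: 09:00–14:45, 15:15–15:30, 16:30–18:00.
Anders free within 09:00–18:00: 09:00–14:30, 15:00–18:00.
Chen ∩ Anders: 09:00–14:30, 15:15–15:30, 16:30–18:00.
Windows ≥ 15 min: 09:00–14:30, 15:15–15:30, 16:30–18:00.
That's 3 windows.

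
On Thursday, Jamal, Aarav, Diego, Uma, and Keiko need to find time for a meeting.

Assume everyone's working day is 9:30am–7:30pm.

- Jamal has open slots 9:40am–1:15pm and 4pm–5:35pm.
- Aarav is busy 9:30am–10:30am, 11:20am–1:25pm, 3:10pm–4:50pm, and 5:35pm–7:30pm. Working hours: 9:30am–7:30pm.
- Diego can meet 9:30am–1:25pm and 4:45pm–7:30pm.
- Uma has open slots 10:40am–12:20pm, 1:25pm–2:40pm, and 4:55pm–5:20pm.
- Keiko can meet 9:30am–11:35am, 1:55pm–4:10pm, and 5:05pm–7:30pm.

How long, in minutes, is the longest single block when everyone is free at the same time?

Aarav free within 09:30–19:30: 10:30–11:20, 13:25–15:10, 16:50–17:35.
Jamal ∩ Aarav: 10:30–11:20, 16:50–17:35.
Jamal ∩ Aarav ∩ Diego: 10:30–11:20, 16:50–17:35.
Jamal ∩ Aarav ∩ Diego ∩ Uma: 10:40–11:20, 16:55–17:20.
Jamal ∩ Aarav ∩ Diego ∩ Uma ∩ Keiko: 10:40–11:20, 17:05–17:20.
Common window lengths: 40, 15 min; longest is 40.

40 minutes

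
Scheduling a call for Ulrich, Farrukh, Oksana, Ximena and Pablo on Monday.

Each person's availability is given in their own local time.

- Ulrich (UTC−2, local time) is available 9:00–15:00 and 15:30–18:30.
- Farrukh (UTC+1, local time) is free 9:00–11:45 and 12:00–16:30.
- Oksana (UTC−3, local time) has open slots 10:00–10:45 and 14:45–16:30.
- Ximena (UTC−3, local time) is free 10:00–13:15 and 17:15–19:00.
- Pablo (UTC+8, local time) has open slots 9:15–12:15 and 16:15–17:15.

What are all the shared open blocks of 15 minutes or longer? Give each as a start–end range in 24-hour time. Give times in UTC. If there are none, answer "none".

none

Ulrich → UTC: 11:00–17:00, 17:30–20:30.
Farrukh → UTC: 08:00–10:45, 11:00–15:30.
Oksana → UTC: 13:00–13:45, 17:45–19:30.
Ximena → UTC: 13:00–16:15, 20:15–22:00.
Pablo → UTC: 01:15–04:15, 08:15–09:15.
Ulrich ∩ Farrukh: 11:00–15:30.
Ulrich ∩ Farrukh ∩ Oksana: 13:00–13:45.
Ulrich ∩ Farrukh ∩ Oksana ∩ Ximena: 13:00–13:45.
Ulrich ∩ Farrukh ∩ Oksana ∩ Ximena ∩ Pablo: (none).
Windows ≥ 15 min: (none).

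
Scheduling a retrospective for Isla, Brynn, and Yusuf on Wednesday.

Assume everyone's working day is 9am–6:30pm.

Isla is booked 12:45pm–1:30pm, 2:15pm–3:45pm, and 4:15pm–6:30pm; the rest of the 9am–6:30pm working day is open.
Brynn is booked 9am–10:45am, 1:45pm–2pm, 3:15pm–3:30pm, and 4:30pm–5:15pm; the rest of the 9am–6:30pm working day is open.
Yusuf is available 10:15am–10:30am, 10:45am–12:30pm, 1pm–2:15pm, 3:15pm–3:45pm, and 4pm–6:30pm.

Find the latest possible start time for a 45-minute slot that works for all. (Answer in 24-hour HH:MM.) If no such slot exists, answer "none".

11:45

Isla free within 09:00–18:30: 09:00–12:45, 13:30–14:15, 15:45–16:15.
Brynn free within 09:00–18:30: 10:45–13:45, 14:00–15:15, 15:30–16:30, 17:15–18:30.
Isla ∩ Brynn: 10:45–12:45, 13:30–13:45, 14:00–14:15, 15:45–16:15.
Isla ∩ Brynn ∩ Yusuf: 10:45–12:30, 13:30–13:45, 14:00–14:15, 16:00–16:15.
Windows ≥ 45 min: 10:45–12:30.
Latest start in the last window 10:45–12:30 is 12:30 − 45 min = 11:45.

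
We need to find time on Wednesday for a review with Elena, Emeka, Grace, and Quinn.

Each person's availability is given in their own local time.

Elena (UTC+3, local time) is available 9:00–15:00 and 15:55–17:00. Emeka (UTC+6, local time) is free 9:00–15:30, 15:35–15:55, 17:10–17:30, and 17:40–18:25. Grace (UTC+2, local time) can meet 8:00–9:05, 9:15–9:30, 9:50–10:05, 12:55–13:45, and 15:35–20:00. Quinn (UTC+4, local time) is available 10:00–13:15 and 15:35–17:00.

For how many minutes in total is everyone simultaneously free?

100 minutes

Elena → UTC: 06:00–12:00, 12:55–14:00.
Emeka → UTC: 03:00–09:30, 09:35–09:55, 11:10–11:30, 11:40–12:25.
Grace → UTC: 06:00–07:05, 07:15–07:30, 07:50–08:05, 10:55–11:45, 13:35–18:00.
Quinn → UTC: 06:00–09:15, 11:35–13:00.
Elena ∩ Emeka: 06:00–09:30, 09:35–09:55, 11:10–11:30, 11:40–12:00.
Elena ∩ Emeka ∩ Grace: 06:00–07:05, 07:15–07:30, 07:50–08:05, 11:10–11:30, 11:40–11:45.
Elena ∩ Emeka ∩ Grace ∩ Quinn: 06:00–07:05, 07:15–07:30, 07:50–08:05, 11:40–11:45.
Total common minutes: 65 + 15 + 15 + 5 = 100.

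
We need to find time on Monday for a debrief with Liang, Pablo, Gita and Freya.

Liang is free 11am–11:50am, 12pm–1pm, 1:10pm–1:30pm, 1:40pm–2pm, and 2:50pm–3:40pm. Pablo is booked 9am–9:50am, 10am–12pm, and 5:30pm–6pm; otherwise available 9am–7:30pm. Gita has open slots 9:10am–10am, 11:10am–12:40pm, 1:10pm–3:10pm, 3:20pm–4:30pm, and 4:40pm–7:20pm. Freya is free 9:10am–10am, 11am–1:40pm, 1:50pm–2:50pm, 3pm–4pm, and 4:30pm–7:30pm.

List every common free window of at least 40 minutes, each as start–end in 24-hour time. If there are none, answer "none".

Pablo free within 09:00–19:30: 09:50–10:00, 12:00–17:30, 18:00–19:30.
Liang ∩ Pablo: 12:00–13:00, 13:10–13:30, 13:40–14:00, 14:50–15:40.
Liang ∩ Pablo ∩ Gita: 12:00–12:40, 13:10–13:30, 13:40–14:00, 14:50–15:10, 15:20–15:40.
Liang ∩ Pablo ∩ Gita ∩ Freya: 12:00–12:40, 13:10–13:30, 13:50–14:00, 15:00–15:10, 15:20–15:40.
Windows ≥ 40 min: 12:00–12:40.

12:00–12:40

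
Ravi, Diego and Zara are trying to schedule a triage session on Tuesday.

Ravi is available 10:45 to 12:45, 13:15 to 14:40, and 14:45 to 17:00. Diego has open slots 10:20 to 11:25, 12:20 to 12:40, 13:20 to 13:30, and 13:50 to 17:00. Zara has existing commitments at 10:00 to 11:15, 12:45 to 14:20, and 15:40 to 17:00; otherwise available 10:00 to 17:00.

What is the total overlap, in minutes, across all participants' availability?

Zara free within 10:00–17:00: 11:15–12:45, 14:20–15:40.
Ravi ∩ Diego: 10:45–11:25, 12:20–12:40, 13:20–13:30, 13:50–14:40, 14:45–17:00.
Ravi ∩ Diego ∩ Zara: 11:15–11:25, 12:20–12:40, 14:20–14:40, 14:45–15:40.
Total common minutes: 10 + 20 + 20 + 55 = 105.

105 minutes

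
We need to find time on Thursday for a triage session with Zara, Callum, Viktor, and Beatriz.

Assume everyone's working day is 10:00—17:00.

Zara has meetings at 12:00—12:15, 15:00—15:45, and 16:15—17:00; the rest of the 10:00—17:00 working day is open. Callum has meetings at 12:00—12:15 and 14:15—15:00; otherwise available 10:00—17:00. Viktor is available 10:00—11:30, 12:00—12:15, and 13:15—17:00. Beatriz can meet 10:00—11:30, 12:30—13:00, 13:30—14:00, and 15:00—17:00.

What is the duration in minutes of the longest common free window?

90 minutes

Zara free within 10:00–17:00: 10:00–12:00, 12:15–15:00, 15:45–16:15.
Callum free within 10:00–17:00: 10:00–12:00, 12:15–14:15, 15:00–17:00.
Zara ∩ Callum: 10:00–12:00, 12:15–14:15, 15:45–16:15.
Zara ∩ Callum ∩ Viktor: 10:00–11:30, 13:15–14:15, 15:45–16:15.
Zara ∩ Callum ∩ Viktor ∩ Beatriz: 10:00–11:30, 13:30–14:00, 15:45–16:15.
Common window lengths: 90, 30, 30 min; longest is 90.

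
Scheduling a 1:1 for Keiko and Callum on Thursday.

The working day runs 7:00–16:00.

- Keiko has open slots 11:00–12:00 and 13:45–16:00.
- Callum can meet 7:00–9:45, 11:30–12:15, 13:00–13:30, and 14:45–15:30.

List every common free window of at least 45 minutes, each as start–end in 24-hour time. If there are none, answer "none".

Keiko ∩ Callum: 11:30–12:00, 14:45–15:30.
Windows ≥ 45 min: 14:45–15:30.

14:45–15:30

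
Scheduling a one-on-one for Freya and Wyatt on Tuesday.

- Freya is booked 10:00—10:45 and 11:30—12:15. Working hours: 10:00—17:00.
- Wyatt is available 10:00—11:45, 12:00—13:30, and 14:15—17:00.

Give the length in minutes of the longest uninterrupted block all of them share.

165 minutes

Freya free within 10:00–17:00: 10:45–11:30, 12:15–17:00.
Freya ∩ Wyatt: 10:45–11:30, 12:15–13:30, 14:15–17:00.
Common window lengths: 45, 75, 165 min; longest is 165.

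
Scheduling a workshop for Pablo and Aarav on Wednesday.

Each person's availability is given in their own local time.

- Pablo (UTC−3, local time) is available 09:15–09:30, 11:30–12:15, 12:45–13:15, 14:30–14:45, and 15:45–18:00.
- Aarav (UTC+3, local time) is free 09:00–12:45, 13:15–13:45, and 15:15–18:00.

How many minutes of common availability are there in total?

Pablo → UTC: 12:15–12:30, 14:30–15:15, 15:45–16:15, 17:30–17:45, 18:45–21:00.
Aarav → UTC: 06:00–09:45, 10:15–10:45, 12:15–15:00.
Pablo ∩ Aarav: 12:15–12:30, 14:30–15:00.
Total common minutes: 15 + 30 = 45.

45 minutes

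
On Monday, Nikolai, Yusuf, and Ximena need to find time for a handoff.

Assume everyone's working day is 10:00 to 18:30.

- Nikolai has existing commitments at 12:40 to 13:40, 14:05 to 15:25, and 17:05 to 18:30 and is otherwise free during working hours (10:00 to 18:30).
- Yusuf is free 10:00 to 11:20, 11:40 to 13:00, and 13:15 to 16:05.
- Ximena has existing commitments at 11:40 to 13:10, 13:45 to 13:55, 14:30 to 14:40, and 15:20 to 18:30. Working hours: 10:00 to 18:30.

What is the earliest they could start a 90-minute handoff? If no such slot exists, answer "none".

Nikolai free within 10:00–18:30: 10:00–12:40, 13:40–14:05, 15:25–17:05.
Ximena free within 10:00–18:30: 10:00–11:40, 13:10–13:45, 13:55–14:30, 14:40–15:20.
Nikolai ∩ Yusuf: 10:00–11:20, 11:40–12:40, 13:40–14:05, 15:25–16:05.
Nikolai ∩ Yusuf ∩ Ximena: 10:00–11:20, 13:40–13:45, 13:55–14:05.
Windows ≥ 90 min: (none).

none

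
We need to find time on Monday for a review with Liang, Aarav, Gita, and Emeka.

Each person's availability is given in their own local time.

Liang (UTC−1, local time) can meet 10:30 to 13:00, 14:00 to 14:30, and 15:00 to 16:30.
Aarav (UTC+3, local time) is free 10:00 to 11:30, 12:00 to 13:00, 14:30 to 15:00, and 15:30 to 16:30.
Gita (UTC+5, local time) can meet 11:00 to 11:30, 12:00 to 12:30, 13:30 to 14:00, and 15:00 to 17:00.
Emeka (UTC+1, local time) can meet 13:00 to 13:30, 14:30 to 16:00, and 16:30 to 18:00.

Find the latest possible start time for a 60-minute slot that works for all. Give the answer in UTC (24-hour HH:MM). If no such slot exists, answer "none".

Liang → UTC: 11:30–14:00, 15:00–15:30, 16:00–17:30.
Aarav → UTC: 07:00–08:30, 09:00–10:00, 11:30–12:00, 12:30–13:30.
Gita → UTC: 06:00–06:30, 07:00–07:30, 08:30–09:00, 10:00–12:00.
Emeka → UTC: 12:00–12:30, 13:30–15:00, 15:30–17:00.
Liang ∩ Aarav: 11:30–12:00, 12:30–13:30.
Liang ∩ Aarav ∩ Gita: 11:30–12:00.
Liang ∩ Aarav ∩ Gita ∩ Emeka: (none).
Windows ≥ 60 min: (none).

none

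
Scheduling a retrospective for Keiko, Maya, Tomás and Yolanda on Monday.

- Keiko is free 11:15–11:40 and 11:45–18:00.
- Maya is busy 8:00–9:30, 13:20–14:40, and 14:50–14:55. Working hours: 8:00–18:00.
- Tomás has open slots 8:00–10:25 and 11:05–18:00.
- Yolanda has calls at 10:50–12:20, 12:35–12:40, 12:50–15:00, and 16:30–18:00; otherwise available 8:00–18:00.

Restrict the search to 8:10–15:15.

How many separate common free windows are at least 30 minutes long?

0

Maya free within 08:00–18:00: 09:30–13:20, 14:40–14:50, 14:55–18:00.
Yolanda free within 08:00–18:00: 08:00–10:50, 12:20–12:35, 12:40–12:50, 15:00–16:30.
Keiko ∩ Maya: 11:15–11:40, 11:45–13:20, 14:40–14:50, 14:55–18:00.
Keiko ∩ Maya ∩ Tomás: 11:15–11:40, 11:45–13:20, 14:40–14:50, 14:55–18:00.
Keiko ∩ Maya ∩ Tomás ∩ Yolanda: 12:20–12:35, 12:40–12:50, 15:00–16:30.
Restricted to 08:10–15:15: 12:20–12:35, 12:40–12:50, 15:00–15:15.
Windows ≥ 30 min: (none).
That's 0 windows.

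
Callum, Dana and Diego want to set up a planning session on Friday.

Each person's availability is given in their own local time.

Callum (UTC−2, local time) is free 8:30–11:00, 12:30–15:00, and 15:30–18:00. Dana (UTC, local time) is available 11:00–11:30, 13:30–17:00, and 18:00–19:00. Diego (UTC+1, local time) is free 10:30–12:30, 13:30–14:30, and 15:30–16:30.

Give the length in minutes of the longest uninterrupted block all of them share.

Callum → UTC: 10:30–13:00, 14:30–17:00, 17:30–20:00.
Dana → UTC: 11:00–11:30, 13:30–17:00, 18:00–19:00.
Diego → UTC: 09:30–11:30, 12:30–13:30, 14:30–15:30.
Callum ∩ Dana: 11:00–11:30, 14:30–17:00, 18:00–19:00.
Callum ∩ Dana ∩ Diego: 11:00–11:30, 14:30–15:30.
Common window lengths: 30, 60 min; longest is 60.

60 minutes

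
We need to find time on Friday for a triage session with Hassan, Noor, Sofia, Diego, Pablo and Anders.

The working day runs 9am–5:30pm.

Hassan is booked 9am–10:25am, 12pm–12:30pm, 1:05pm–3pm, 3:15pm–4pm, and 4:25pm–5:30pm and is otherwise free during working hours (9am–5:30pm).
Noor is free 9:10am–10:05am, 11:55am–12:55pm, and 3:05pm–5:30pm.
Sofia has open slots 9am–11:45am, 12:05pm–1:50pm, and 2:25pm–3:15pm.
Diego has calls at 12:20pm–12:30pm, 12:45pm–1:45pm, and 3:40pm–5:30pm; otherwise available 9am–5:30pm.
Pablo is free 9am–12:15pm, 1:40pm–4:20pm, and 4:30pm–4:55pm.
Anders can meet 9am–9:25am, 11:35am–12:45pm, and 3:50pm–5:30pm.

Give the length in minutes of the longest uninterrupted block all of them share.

Hassan free within 09:00–17:30: 10:25–12:00, 12:30–13:05, 15:00–15:15, 16:00–16:25.
Diego free within 09:00–17:30: 09:00–12:20, 12:30–12:45, 13:45–15:40.
Hassan ∩ Noor: 11:55–12:00, 12:30–12:55, 15:05–15:15, 16:00–16:25.
Hassan ∩ Noor ∩ Sofia: 12:30–12:55, 15:05–15:15.
Hassan ∩ Noor ∩ Sofia ∩ Diego: 12:30–12:45, 15:05–15:15.
Hassan ∩ Noor ∩ Sofia ∩ Diego ∩ Pablo: 15:05–15:15.
Hassan ∩ Noor ∩ Sofia ∩ Diego ∩ Pablo ∩ Anders: (none).
No common window.

0 minutes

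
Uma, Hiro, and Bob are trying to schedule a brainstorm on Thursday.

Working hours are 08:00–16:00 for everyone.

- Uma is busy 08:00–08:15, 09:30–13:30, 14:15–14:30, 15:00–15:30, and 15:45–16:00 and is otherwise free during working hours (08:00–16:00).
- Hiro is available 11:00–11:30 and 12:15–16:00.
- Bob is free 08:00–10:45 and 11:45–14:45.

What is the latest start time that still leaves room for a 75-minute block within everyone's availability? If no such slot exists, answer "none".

none

Uma free within 08:00–16:00: 08:15–09:30, 13:30–14:15, 14:30–15:00, 15:30–15:45.
Uma ∩ Hiro: 13:30–14:15, 14:30–15:00, 15:30–15:45.
Uma ∩ Hiro ∩ Bob: 13:30–14:15, 14:30–14:45.
Windows ≥ 75 min: (none).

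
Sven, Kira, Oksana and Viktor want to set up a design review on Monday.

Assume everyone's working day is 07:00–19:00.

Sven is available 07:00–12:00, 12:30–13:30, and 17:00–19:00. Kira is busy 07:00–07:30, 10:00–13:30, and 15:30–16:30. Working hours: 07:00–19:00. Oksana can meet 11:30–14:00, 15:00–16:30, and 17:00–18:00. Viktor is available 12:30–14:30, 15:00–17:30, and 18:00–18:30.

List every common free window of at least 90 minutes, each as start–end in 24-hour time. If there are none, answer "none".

none

Kira free within 07:00–19:00: 07:30–10:00, 13:30–15:30, 16:30–19:00.
Sven ∩ Kira: 07:30–10:00, 17:00–19:00.
Sven ∩ Kira ∩ Oksana: 17:00–18:00.
Sven ∩ Kira ∩ Oksana ∩ Viktor: 17:00–17:30.
Windows ≥ 90 min: (none).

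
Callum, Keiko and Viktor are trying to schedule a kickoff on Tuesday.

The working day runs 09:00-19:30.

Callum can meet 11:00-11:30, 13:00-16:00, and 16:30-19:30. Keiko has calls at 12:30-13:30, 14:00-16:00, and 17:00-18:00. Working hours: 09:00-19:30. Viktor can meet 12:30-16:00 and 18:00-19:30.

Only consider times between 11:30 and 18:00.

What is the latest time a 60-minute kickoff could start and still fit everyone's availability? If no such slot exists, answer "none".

Keiko free within 09:00–19:30: 09:00–12:30, 13:30–14:00, 16:00–17:00, 18:00–19:30.
Callum ∩ Keiko: 11:00–11:30, 13:30–14:00, 16:30–17:00, 18:00–19:30.
Callum ∩ Keiko ∩ Viktor: 13:30–14:00, 18:00–19:30.
Restricted to 11:30–18:00: 13:30–14:00.
Windows ≥ 60 min: (none).

none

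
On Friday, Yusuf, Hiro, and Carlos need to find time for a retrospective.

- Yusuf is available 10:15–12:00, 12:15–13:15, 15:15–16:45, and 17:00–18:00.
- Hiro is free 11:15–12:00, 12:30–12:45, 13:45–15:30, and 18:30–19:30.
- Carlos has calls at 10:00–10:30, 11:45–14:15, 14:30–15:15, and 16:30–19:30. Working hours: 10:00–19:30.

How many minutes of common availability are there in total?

Carlos free within 10:00–19:30: 10:30–11:45, 14:15–14:30, 15:15–16:30.
Yusuf ∩ Hiro: 11:15–12:00, 12:30–12:45, 15:15–15:30.
Yusuf ∩ Hiro ∩ Carlos: 11:15–11:45, 15:15–15:30.
Total common minutes: 30 + 15 = 45.

45 minutes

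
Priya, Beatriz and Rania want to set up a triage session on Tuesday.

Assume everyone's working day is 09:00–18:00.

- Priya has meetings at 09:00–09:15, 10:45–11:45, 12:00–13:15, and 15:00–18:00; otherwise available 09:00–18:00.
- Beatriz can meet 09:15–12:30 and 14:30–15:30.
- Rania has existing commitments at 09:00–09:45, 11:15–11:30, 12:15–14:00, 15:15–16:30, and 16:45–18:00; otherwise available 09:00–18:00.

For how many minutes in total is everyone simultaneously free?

Priya free within 09:00–18:00: 09:15–10:45, 11:45–12:00, 13:15–15:00.
Rania free within 09:00–18:00: 09:45–11:15, 11:30–12:15, 14:00–15:15, 16:30–16:45.
Priya ∩ Beatriz: 09:15–10:45, 11:45–12:00, 14:30–15:00.
Priya ∩ Beatriz ∩ Rania: 09:45–10:45, 11:45–12:00, 14:30–15:00.
Total common minutes: 60 + 15 + 30 = 105.

105 minutes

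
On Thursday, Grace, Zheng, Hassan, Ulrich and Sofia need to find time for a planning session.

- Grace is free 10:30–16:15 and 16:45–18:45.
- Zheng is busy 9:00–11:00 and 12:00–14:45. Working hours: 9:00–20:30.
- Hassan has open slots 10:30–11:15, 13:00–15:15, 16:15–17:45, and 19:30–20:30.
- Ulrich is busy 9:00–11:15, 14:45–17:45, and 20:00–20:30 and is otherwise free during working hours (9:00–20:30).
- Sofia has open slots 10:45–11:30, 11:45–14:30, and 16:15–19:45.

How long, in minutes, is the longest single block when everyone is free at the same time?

0 minutes

Zheng free within 09:00–20:30: 11:00–12:00, 14:45–20:30.
Ulrich free within 09:00–20:30: 11:15–14:45, 17:45–20:00.
Grace ∩ Zheng: 11:00–12:00, 14:45–16:15, 16:45–18:45.
Grace ∩ Zheng ∩ Hassan: 11:00–11:15, 14:45–15:15, 16:45–17:45.
Grace ∩ Zheng ∩ Hassan ∩ Ulrich: (none).
Grace ∩ Zheng ∩ Hassan ∩ Ulrich ∩ Sofia: (none).
No common window.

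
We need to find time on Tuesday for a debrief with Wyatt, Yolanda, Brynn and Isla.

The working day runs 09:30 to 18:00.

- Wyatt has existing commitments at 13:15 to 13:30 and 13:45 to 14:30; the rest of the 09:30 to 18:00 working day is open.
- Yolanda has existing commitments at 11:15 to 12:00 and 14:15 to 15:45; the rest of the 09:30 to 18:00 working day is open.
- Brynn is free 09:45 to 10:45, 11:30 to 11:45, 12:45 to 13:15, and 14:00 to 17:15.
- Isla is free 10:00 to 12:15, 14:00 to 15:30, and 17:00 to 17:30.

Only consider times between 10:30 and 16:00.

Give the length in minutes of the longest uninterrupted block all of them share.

15 minutes

Wyatt free within 09:30–18:00: 09:30–13:15, 13:30–13:45, 14:30–18:00.
Yolanda free within 09:30–18:00: 09:30–11:15, 12:00–14:15, 15:45–18:00.
Wyatt ∩ Yolanda: 09:30–11:15, 12:00–13:15, 13:30–13:45, 15:45–18:00.
Wyatt ∩ Yolanda ∩ Brynn: 09:45–10:45, 12:45–13:15, 15:45–17:15.
Wyatt ∩ Yolanda ∩ Brynn ∩ Isla: 10:00–10:45, 17:00–17:15.
Restricted to 10:30–16:00: 10:30–10:45.
Single common window of 15 minutes.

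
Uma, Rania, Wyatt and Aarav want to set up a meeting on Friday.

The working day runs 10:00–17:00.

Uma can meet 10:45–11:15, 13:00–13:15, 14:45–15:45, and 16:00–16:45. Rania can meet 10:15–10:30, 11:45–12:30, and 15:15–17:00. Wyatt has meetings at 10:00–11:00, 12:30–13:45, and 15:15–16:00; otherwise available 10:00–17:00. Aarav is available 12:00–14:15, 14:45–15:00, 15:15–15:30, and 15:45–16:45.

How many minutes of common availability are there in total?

45 minutes

Wyatt free within 10:00–17:00: 11:00–12:30, 13:45–15:15, 16:00–17:00.
Uma ∩ Rania: 15:15–15:45, 16:00–16:45.
Uma ∩ Rania ∩ Wyatt: 16:00–16:45.
Uma ∩ Rania ∩ Wyatt ∩ Aarav: 16:00–16:45.
Total common minutes: 45.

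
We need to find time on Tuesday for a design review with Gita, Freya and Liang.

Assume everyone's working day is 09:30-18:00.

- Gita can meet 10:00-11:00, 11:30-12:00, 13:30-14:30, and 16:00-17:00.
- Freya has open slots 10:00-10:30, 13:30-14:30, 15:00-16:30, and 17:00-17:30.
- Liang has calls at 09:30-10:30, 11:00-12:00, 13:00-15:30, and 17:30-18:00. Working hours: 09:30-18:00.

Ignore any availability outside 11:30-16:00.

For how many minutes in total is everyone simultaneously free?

0 minutes

Liang free within 09:30–18:00: 10:30–11:00, 12:00–13:00, 15:30–17:30.
Gita ∩ Freya: 10:00–10:30, 13:30–14:30, 16:00–16:30.
Gita ∩ Freya ∩ Liang: 16:00–16:30.
Restricted to 11:30–16:00: (none).
Total common minutes: 0.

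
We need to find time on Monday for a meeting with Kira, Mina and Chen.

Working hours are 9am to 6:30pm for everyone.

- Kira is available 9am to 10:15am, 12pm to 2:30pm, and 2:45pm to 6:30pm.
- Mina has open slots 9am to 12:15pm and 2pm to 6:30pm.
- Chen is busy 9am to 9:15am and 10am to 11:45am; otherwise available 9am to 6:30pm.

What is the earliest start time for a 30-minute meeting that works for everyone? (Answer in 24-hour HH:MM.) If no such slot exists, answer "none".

Chen free within 09:00–18:30: 09:15–10:00, 11:45–18:30.
Kira ∩ Mina: 09:00–10:15, 12:00–12:15, 14:00–14:30, 14:45–18:30.
Kira ∩ Mina ∩ Chen: 09:15–10:00, 12:00–12:15, 14:00–14:30, 14:45–18:30.
Windows ≥ 30 min: 09:15–10:00, 14:00–14:30, 14:45–18:30.
Earliest such window starts at 09:15.

09:15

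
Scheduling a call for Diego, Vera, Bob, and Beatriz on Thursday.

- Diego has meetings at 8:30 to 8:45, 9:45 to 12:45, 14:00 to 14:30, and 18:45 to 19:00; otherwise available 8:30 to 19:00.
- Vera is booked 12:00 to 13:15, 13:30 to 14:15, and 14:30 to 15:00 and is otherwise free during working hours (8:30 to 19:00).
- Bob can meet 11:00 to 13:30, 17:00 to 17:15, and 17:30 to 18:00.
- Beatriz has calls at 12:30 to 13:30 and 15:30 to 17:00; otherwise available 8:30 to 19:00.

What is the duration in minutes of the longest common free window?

30 minutes

Diego free within 08:30–19:00: 08:45–09:45, 12:45–14:00, 14:30–18:45.
Vera free within 08:30–19:00: 08:30–12:00, 13:15–13:30, 14:15–14:30, 15:00–19:00.
Beatriz free within 08:30–19:00: 08:30–12:30, 13:30–15:30, 17:00–19:00.
Diego ∩ Vera: 08:45–09:45, 13:15–13:30, 15:00–18:45.
Diego ∩ Vera ∩ Bob: 13:15–13:30, 17:00–17:15, 17:30–18:00.
Diego ∩ Vera ∩ Bob ∩ Beatriz: 17:00–17:15, 17:30–18:00.
Common window lengths: 15, 30 min; longest is 30.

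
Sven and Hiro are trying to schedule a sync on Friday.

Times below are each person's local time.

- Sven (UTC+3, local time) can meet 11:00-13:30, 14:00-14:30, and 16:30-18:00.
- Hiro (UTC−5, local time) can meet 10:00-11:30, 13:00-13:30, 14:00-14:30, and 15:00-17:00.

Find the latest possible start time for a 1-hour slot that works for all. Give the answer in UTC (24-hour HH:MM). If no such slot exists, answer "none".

none

Sven → UTC: 08:00–10:30, 11:00–11:30, 13:30–15:00.
Hiro → UTC: 15:00–16:30, 18:00–18:30, 19:00–19:30, 20:00–22:00.
Sven ∩ Hiro: (none).
Windows ≥ 60 min: (none).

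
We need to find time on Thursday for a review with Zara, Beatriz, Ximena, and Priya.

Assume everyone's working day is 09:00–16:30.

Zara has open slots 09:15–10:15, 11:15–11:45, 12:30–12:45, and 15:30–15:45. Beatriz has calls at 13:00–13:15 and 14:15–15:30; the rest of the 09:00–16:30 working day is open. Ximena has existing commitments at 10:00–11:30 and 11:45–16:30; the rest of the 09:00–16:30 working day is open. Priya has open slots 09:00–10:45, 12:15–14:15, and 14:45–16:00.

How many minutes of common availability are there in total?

Beatriz free within 09:00–16:30: 09:00–13:00, 13:15–14:15, 15:30–16:30.
Ximena free within 09:00–16:30: 09:00–10:00, 11:30–11:45.
Zara ∩ Beatriz: 09:15–10:15, 11:15–11:45, 12:30–12:45, 15:30–15:45.
Zara ∩ Beatriz ∩ Ximena: 09:15–10:00, 11:30–11:45.
Zara ∩ Beatriz ∩ Ximena ∩ Priya: 09:15–10:00.
Total common minutes: 45.

45 minutes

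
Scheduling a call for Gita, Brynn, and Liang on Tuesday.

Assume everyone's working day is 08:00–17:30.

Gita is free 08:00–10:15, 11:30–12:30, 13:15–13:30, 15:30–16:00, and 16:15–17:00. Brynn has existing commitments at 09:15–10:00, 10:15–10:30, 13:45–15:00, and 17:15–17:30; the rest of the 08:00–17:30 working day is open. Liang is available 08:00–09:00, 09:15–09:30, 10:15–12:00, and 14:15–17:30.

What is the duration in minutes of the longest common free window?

Brynn free within 08:00–17:30: 08:00–09:15, 10:00–10:15, 10:30–13:45, 15:00–17:15.
Gita ∩ Brynn: 08:00–09:15, 10:00–10:15, 11:30–12:30, 13:15–13:30, 15:30–16:00, 16:15–17:00.
Gita ∩ Brynn ∩ Liang: 08:00–09:00, 11:30–12:00, 15:30–16:00, 16:15–17:00.
Common window lengths: 60, 30, 30, 45 min; longest is 60.

60 minutes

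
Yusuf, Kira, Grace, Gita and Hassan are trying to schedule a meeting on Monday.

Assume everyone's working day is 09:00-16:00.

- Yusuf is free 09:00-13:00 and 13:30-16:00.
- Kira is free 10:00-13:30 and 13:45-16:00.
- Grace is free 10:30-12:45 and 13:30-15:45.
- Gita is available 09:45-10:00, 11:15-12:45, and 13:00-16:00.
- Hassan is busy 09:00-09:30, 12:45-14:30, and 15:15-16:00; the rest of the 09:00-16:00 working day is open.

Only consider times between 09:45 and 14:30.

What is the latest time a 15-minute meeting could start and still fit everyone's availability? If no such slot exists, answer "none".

Hassan free within 09:00–16:00: 09:30–12:45, 14:30–15:15.
Yusuf ∩ Kira: 10:00–13:00, 13:45–16:00.
Yusuf ∩ Kira ∩ Grace: 10:30–12:45, 13:45–15:45.
Yusuf ∩ Kira ∩ Grace ∩ Gita: 11:15–12:45, 13:45–15:45.
Yusuf ∩ Kira ∩ Grace ∩ Gita ∩ Hassan: 11:15–12:45, 14:30–15:15.
Restricted to 09:45–14:30: 11:15–12:45.
Windows ≥ 15 min: 11:15–12:45.
Latest start in the last window 11:15–12:45 is 12:45 − 15 min = 12:30.

12:30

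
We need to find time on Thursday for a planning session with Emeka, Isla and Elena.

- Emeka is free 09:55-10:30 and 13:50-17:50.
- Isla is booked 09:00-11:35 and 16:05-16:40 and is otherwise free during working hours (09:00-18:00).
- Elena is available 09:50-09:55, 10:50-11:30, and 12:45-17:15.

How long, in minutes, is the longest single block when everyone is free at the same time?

135 minutes

Isla free within 09:00–18:00: 11:35–16:05, 16:40–18:00.
Emeka ∩ Isla: 13:50–16:05, 16:40–17:50.
Emeka ∩ Isla ∩ Elena: 13:50–16:05, 16:40–17:15.
Common window lengths: 135, 35 min; longest is 135.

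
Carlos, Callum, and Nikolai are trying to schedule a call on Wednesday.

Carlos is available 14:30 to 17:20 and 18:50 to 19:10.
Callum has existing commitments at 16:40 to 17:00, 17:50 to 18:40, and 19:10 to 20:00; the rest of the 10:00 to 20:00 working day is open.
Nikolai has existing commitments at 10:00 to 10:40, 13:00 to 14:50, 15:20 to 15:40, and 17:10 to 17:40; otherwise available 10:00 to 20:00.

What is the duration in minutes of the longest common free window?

Callum free within 10:00–20:00: 10:00–16:40, 17:00–17:50, 18:40–19:10.
Nikolai free within 10:00–20:00: 10:40–13:00, 14:50–15:20, 15:40–17:10, 17:40–20:00.
Carlos ∩ Callum: 14:30–16:40, 17:00–17:20, 18:50–19:10.
Carlos ∩ Callum ∩ Nikolai: 14:50–15:20, 15:40–16:40, 17:00–17:10, 18:50–19:10.
Common window lengths: 30, 60, 10, 20 min; longest is 60.

60 minutes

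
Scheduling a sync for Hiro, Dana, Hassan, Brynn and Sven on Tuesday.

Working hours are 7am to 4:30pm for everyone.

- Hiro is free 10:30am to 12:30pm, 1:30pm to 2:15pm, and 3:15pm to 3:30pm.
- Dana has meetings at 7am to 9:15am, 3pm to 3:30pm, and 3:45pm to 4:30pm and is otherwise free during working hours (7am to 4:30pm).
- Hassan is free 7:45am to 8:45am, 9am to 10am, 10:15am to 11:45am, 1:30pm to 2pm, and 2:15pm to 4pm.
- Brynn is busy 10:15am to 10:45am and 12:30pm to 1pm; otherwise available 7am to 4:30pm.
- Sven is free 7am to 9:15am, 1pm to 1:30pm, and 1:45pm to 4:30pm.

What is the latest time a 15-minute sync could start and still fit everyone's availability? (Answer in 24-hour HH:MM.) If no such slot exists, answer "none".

Dana free within 07:00–16:30: 09:15–15:00, 15:30–15:45.
Brynn free within 07:00–16:30: 07:00–10:15, 10:45–12:30, 13:00–16:30.
Hiro ∩ Dana: 10:30–12:30, 13:30–14:15.
Hiro ∩ Dana ∩ Hassan: 10:30–11:45, 13:30–14:00.
Hiro ∩ Dana ∩ Hassan ∩ Brynn: 10:45–11:45, 13:30–14:00.
Hiro ∩ Dana ∩ Hassan ∩ Brynn ∩ Sven: 13:45–14:00.
Windows ≥ 15 min: 13:45–14:00.
Latest start in the last window 13:45–14:00 is 14:00 − 15 min = 13:45.

13:45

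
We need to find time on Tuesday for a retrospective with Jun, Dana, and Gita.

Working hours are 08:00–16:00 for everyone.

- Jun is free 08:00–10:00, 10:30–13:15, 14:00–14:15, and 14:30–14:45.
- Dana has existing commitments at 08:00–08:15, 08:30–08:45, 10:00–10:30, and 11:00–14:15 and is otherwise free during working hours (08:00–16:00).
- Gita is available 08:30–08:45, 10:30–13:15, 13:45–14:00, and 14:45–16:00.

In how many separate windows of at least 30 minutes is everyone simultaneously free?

1

Dana free within 08:00–16:00: 08:15–08:30, 08:45–10:00, 10:30–11:00, 14:15–16:00.
Jun ∩ Dana: 08:15–08:30, 08:45–10:00, 10:30–11:00, 14:30–14:45.
Jun ∩ Dana ∩ Gita: 10:30–11:00.
Windows ≥ 30 min: 10:30–11:00.
That's 1 window.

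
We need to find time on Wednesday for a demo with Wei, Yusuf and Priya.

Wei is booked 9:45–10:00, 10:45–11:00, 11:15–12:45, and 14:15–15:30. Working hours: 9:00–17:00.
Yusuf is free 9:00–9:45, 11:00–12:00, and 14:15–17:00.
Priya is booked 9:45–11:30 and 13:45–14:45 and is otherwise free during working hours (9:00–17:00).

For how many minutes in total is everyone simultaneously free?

Wei free within 09:00–17:00: 09:00–09:45, 10:00–10:45, 11:00–11:15, 12:45–14:15, 15:30–17:00.
Priya free within 09:00–17:00: 09:00–09:45, 11:30–13:45, 14:45–17:00.
Wei ∩ Yusuf: 09:00–09:45, 11:00–11:15, 15:30–17:00.
Wei ∩ Yusuf ∩ Priya: 09:00–09:45, 15:30–17:00.
Total common minutes: 45 + 90 = 135.

135 minutes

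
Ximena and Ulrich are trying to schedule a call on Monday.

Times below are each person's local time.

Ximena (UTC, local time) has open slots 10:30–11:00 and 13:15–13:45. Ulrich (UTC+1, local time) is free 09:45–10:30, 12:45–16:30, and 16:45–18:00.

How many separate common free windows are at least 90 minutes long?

Ximena → UTC: 10:30–11:00, 13:15–13:45.
Ulrich → UTC: 08:45–09:30, 11:45–15:30, 15:45–17:00.
Ximena ∩ Ulrich: 13:15–13:45.
Windows ≥ 90 min: (none).
That's 0 windows.

0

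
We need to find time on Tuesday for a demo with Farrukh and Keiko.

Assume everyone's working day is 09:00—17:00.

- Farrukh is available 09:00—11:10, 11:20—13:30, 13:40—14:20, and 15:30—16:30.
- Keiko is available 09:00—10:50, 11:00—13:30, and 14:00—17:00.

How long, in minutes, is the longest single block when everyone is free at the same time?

Farrukh ∩ Keiko: 09:00–10:50, 11:00–11:10, 11:20–13:30, 14:00–14:20, 15:30–16:30.
Common window lengths: 110, 10, 130, 20, 60 min; longest is 130.

130 minutes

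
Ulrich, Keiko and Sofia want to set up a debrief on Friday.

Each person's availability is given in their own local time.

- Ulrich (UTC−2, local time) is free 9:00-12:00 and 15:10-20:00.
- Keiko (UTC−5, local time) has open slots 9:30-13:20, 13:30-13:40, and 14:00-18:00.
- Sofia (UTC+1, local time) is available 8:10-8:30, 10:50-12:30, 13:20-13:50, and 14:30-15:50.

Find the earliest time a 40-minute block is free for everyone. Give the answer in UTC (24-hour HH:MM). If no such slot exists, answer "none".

none

Ulrich → UTC: 11:00–14:00, 17:10–22:00.
Keiko → UTC: 14:30–18:20, 18:30–18:40, 19:00–23:00.
Sofia → UTC: 07:10–07:30, 09:50–11:30, 12:20–12:50, 13:30–14:50.
Ulrich ∩ Keiko: 17:10–18:20, 18:30–18:40, 19:00–22:00.
Ulrich ∩ Keiko ∩ Sofia: (none).
Windows ≥ 40 min: (none).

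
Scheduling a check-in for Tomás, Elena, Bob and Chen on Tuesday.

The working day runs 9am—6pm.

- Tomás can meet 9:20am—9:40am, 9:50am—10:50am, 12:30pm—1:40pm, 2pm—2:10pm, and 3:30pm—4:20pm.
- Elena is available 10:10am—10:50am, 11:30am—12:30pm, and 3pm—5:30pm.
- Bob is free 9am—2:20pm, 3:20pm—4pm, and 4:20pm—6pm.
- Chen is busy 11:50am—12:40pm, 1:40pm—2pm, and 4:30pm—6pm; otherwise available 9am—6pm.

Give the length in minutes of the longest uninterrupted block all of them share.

40 minutes

Chen free within 09:00–18:00: 09:00–11:50, 12:40–13:40, 14:00–16:30.
Tomás ∩ Elena: 10:10–10:50, 15:30–16:20.
Tomás ∩ Elena ∩ Bob: 10:10–10:50, 15:30–16:00.
Tomás ∩ Elena ∩ Bob ∩ Chen: 10:10–10:50, 15:30–16:00.
Common window lengths: 40, 30 min; longest is 40.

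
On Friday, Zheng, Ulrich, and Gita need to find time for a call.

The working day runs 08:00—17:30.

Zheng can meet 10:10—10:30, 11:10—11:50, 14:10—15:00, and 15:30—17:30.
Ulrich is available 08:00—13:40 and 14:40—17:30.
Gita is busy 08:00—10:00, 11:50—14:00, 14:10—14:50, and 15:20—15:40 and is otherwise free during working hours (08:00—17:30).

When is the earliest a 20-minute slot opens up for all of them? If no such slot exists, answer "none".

10:10

Gita free within 08:00–17:30: 10:00–11:50, 14:00–14:10, 14:50–15:20, 15:40–17:30.
Zheng ∩ Ulrich: 10:10–10:30, 11:10–11:50, 14:40–15:00, 15:30–17:30.
Zheng ∩ Ulrich ∩ Gita: 10:10–10:30, 11:10–11:50, 14:50–15:00, 15:40–17:30.
Windows ≥ 20 min: 10:10–10:30, 11:10–11:50, 15:40–17:30.
Earliest such window starts at 10:10.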